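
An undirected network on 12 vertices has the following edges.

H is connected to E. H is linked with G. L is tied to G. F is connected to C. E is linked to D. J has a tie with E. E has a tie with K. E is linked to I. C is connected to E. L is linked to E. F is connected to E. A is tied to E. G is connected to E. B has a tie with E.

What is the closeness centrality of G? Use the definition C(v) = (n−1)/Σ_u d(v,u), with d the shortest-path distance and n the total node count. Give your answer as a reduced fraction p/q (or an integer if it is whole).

11/19

Distances from G: A:2, B:2, C:2, D:2, E:1, F:2, H:1, I:2, J:2, K:2, L:1. Sum = 19.
n = 12, so closeness = 11/19.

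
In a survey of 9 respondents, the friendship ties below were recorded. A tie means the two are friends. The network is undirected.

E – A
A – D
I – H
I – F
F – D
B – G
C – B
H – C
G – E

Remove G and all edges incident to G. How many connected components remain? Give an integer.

G's neighbors (B and E) remain reachable from one another through other ties, so the rest of the network stays in one piece.

1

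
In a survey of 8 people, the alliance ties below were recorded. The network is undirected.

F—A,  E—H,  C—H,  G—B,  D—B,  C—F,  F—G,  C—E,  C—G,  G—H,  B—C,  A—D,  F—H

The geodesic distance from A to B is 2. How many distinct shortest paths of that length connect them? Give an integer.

The shortest distance is 2, and the only length-2 path is A–D–B. So there is exactly 1 shortest path.

1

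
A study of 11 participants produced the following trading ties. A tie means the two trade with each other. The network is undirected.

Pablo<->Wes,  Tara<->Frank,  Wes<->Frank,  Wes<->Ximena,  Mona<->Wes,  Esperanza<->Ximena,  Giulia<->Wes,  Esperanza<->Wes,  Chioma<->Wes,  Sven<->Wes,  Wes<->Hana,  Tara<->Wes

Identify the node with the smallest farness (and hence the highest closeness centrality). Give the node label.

Wes

Farness (sum of distances to all others) for each node — Chioma:19, Esperanza:18, Frank:18, Giulia:19, Hana:19, Mona:19, Pablo:19, Sven:19, Tara:18, Wes:10, Ximena:18.
The smallest farness is 10, for Wes, so Wes has the highest closeness.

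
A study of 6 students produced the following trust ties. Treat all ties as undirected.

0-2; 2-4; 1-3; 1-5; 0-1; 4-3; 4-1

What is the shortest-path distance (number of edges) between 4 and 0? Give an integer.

2

One shortest route is 4 – 1 – 0, which uses 2 edges, and 4 and 0 are not directly tied, so nothing shorter exists. So d(4,0) = 2.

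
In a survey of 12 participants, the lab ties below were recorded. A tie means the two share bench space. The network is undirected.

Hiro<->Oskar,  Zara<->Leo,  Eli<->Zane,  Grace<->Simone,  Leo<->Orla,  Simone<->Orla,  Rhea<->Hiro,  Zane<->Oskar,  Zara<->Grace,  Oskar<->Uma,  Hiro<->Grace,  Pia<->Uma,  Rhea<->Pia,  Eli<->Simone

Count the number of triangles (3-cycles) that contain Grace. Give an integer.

0

Grace's neighbors are Hiro, Simone, and Zara, but none of them are tied to each other, so no triangle contains Grace.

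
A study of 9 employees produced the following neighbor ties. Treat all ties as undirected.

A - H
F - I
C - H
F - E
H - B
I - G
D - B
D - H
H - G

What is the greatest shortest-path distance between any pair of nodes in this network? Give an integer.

Eccentricity of each node (its greatest distance to any other): A:5, B:5, C:5, D:5, E:5, F:4, G:3, H:4, I:3.
The maximum eccentricity is 5, realized for instance by the pair D–E via D – H – G – I – F – E. So the diameter is 5.

5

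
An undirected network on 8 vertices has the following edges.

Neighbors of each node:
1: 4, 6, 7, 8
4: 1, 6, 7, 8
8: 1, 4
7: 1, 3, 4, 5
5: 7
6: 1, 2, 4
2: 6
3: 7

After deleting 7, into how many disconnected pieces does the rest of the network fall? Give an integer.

3

Without 7, the remaining ties split the others into: {1, 2, 4, 6, 8}; {5}; {3}.
That's 3 separate components.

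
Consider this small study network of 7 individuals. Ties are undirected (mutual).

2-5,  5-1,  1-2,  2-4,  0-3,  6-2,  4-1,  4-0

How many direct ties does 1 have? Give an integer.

3

1 is directly tied to 2, 4, and 5. That is 3 neighbors, so the degree of 1 is 3.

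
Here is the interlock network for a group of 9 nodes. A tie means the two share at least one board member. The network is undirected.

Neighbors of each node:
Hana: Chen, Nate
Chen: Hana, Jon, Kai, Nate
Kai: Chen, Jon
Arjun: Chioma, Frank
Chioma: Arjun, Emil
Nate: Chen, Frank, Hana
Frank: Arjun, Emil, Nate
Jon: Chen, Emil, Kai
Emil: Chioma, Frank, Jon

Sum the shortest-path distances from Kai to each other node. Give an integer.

18

Distances from Kai: Arjun:4, Chen:1, Chioma:3, Emil:2, Frank:3, Hana:2, Jon:1, Nate:2.
Sum = 4 + 1 + 3 + 2 + 3 + 2 + 1 + 2 = 18.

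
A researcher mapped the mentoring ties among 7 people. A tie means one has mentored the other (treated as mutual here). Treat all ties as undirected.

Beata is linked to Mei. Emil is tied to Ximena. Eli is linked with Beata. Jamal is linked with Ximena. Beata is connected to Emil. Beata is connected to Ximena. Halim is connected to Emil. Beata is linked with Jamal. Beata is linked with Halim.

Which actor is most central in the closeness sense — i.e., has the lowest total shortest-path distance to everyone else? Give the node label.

Farness (sum of distances to all others) for each node — Beata:6, Eli:11, Emil:9, Halim:10, Jamal:10, Mei:11, Ximena:9.
The smallest farness is 6, for Beata, so Beata has the highest closeness.

Beata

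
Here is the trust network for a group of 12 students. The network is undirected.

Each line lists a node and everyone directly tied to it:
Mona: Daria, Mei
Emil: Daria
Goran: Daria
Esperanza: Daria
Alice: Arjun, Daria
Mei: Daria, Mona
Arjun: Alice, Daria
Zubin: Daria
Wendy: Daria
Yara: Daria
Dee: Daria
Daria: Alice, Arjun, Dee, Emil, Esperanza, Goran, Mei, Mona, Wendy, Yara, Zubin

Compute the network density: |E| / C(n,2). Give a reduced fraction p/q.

13/66

There are 13 edges and 12 nodes, so the maximum possible is C(12,2) = 66.
Density = 13/66.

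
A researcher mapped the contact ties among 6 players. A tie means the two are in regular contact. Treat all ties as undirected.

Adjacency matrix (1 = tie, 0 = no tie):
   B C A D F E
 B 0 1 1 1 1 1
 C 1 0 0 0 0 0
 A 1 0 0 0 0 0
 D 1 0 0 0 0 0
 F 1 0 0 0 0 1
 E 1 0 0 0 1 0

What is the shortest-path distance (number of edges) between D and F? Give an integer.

One shortest route is D – B – F, which uses 2 edges, and D and F are not directly tied, so nothing shorter exists. So d(D,F) = 2.

2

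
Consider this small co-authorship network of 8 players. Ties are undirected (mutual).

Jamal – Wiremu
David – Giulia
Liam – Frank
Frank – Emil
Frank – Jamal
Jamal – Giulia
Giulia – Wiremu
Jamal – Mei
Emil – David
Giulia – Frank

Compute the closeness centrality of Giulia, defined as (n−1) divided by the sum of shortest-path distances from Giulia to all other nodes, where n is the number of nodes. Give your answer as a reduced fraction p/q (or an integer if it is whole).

7/10

Distances from Giulia: David:1, Emil:2, Frank:1, Jamal:1, Liam:2, Mei:2, Wiremu:1. Sum = 10.
n = 8, so closeness = 7/10.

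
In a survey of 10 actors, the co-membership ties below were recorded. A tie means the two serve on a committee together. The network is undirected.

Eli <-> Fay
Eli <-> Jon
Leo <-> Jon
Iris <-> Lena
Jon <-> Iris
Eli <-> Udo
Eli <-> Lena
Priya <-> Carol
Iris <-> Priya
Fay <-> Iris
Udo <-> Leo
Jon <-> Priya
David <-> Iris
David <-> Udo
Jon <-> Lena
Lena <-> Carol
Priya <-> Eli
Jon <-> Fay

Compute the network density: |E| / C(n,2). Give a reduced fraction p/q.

2/5

There are 18 edges and 10 nodes, so the maximum possible is C(10,2) = 45.
Density = 18/45 = 2/5.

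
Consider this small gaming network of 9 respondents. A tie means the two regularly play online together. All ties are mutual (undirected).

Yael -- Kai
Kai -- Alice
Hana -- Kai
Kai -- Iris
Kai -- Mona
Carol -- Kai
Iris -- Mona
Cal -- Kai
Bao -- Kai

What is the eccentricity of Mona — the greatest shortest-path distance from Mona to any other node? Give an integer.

2

Distances from Mona: Alice:2, Bao:2, Cal:2, Carol:2, Hana:2, Iris:1, Kai:1, Yael:2.
The largest is 2 (to Hana, Carol, Cal, Yael, Alice, and Bao), so the eccentricity of Mona is 2.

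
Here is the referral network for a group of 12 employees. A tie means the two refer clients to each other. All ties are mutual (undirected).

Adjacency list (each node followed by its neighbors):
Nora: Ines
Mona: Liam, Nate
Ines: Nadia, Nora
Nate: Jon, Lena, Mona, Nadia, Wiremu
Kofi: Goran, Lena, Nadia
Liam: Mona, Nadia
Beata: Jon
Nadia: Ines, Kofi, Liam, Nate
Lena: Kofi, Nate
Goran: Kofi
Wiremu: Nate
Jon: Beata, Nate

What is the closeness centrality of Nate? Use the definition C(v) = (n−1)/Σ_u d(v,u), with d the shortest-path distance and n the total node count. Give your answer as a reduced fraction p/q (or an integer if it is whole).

Distances from Nate: Beata:2, Goran:3, Ines:2, Jon:1, Kofi:2, Lena:1, Liam:2, Mona:1, Nadia:1, Nora:3, Wiremu:1. Sum = 19.
n = 12, so closeness = 11/19.

11/19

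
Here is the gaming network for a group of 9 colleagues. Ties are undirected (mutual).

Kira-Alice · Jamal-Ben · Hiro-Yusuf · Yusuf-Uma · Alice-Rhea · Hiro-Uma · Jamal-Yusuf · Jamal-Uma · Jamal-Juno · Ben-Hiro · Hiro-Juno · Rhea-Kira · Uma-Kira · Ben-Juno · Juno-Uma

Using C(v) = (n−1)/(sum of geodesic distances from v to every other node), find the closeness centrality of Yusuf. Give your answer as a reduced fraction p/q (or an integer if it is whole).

8/15

Distances from Yusuf: Alice:3, Ben:2, Hiro:1, Jamal:1, Juno:2, Kira:2, Rhea:3, Uma:1. Sum = 15.
n = 9, so closeness = 8/15.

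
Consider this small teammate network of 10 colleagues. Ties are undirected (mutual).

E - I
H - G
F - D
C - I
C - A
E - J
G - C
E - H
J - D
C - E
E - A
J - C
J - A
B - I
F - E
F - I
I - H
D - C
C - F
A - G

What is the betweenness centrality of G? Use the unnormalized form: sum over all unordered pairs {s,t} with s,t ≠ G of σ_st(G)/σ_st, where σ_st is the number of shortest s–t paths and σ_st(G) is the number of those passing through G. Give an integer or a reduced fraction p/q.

1

Pairs whose geodesics pass through G — A–H: 1/2; H–D: 1/6; H–C: 1/3.
All other pairs contribute 0.
Summing the contributions gives betweenness(G) = 1.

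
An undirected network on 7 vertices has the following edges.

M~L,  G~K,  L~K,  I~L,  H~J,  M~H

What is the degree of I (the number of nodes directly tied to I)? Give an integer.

I is directly tied to L. That is 1 neighbor, so the degree of I is 1.

1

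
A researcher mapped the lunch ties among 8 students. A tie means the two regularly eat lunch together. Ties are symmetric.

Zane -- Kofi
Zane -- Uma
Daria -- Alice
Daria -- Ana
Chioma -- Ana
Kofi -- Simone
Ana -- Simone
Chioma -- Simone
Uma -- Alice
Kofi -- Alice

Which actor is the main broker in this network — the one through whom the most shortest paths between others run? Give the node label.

Unnormalized betweenness of each node: Alice:17/3, Ana:17/6, Chioma:0, Daria:17/6, Kofi:43/6, Simone:31/6, Uma:1, Zane:4/3.
Kofi has the largest value, 43/6, making it the main broker — the node through which the most shortest paths run.

Kofi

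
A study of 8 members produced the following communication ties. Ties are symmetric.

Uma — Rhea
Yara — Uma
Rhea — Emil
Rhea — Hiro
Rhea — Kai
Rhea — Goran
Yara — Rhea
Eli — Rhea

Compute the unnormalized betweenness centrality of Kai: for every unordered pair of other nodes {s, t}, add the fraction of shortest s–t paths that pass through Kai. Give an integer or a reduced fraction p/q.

No shortest path between any pair of other nodes passes through Kai.
Summing the contributions gives betweenness(Kai) = 0.

0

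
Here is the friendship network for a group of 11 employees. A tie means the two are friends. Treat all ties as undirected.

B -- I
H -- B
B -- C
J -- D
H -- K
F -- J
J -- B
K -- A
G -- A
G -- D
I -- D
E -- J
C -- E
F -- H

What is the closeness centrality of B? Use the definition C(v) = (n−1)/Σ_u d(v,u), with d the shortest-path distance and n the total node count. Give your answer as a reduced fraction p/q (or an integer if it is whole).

Distances from B: A:3, C:1, D:2, E:2, F:2, G:3, H:1, I:1, J:1, K:2. Sum = 18.
n = 11, so closeness = 10/18 = 5/9.

5/9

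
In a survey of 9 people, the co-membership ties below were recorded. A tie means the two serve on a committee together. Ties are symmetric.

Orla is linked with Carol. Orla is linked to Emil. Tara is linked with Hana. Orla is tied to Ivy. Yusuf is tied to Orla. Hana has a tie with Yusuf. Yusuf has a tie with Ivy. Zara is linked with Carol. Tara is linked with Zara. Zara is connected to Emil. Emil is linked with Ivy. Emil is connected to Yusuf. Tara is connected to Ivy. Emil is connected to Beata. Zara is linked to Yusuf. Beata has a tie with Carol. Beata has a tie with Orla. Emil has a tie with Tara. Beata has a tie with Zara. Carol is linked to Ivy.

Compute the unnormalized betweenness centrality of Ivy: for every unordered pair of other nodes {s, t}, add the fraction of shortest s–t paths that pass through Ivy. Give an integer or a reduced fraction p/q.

Pairs whose geodesics pass through Ivy — Tara–Carol: 1/2; Tara–Yusuf: 1/4; Tara–Orla: 1/2; Hana–Carol: 2/5; Carol–Emil: 1/4; Carol–Yusuf: 1/3.
All other pairs contribute 0.
Summing the contributions gives betweenness(Ivy) = 67/30.

67/30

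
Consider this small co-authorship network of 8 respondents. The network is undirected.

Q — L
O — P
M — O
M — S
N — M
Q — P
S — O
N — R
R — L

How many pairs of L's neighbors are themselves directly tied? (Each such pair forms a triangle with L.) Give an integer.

0

L's neighbors are Q and R, but none of them are tied to each other, so no triangle contains L.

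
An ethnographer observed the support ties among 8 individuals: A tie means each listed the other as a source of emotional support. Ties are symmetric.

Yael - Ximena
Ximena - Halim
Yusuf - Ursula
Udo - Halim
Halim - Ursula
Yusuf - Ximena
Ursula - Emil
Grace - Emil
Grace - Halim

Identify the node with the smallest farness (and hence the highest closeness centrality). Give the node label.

Halim

Farness (sum of distances to all others) for each node — Emil:16, Grace:14, Halim:10, Udo:16, Ursula:12, Ximena:12, Yael:18, Yusuf:14.
The smallest farness is 10, for Halim, so Halim has the highest closeness.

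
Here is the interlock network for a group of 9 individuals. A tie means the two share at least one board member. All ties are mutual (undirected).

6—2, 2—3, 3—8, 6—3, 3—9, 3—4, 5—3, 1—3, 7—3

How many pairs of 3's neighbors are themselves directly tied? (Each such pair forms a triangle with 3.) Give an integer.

3's neighbors: 1, 2, 4, 5, 6, 7, 8, and 9.
Neighbor pairs that are themselves tied: 3–2–6. Each forms one triangle with 3, for 1 in total.

1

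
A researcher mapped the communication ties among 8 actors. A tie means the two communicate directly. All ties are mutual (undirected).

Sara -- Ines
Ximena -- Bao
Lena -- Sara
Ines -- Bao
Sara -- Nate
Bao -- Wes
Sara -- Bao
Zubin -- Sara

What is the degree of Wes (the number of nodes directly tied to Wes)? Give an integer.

1

Wes is directly tied to Bao. That is 1 neighbor, so the degree of Wes is 1.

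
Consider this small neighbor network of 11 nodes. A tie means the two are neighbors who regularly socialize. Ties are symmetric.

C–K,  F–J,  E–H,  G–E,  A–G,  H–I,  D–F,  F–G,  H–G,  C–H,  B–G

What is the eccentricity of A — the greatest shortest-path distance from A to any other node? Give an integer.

4

Distances from A: B:2, C:3, D:3, E:2, F:2, G:1, H:2, I:3, J:3, K:4.
The largest is 4 (to K), so the eccentricity of A is 4.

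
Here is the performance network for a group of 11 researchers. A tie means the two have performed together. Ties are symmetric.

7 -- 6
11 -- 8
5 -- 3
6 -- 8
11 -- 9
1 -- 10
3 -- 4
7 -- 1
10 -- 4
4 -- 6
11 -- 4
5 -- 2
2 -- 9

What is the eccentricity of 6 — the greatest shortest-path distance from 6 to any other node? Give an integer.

4

Distances from 6: 1:2, 2:4, 3:2, 4:1, 5:3, 7:1, 8:1, 9:3, 10:2, 11:2.
The largest is 4 (to 2), so the eccentricity of 6 is 4.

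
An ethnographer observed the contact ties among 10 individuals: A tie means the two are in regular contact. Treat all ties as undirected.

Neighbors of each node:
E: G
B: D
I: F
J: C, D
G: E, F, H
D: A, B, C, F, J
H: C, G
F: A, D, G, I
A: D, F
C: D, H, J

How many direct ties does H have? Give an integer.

H is directly tied to C and G. That is 2 neighbors, so the degree of H is 2.

2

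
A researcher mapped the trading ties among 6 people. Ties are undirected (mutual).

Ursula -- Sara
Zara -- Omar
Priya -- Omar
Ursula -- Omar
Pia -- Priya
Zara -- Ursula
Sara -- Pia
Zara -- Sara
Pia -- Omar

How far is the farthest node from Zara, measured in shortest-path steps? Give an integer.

2

Distances from Zara: Omar:1, Pia:2, Priya:2, Sara:1, Ursula:1.
The largest is 2 (to Pia and Priya), so the eccentricity of Zara is 2.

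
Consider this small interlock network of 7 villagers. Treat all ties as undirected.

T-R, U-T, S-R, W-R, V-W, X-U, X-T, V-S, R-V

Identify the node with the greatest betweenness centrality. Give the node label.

R

Unnormalized betweenness of each node: R:19/2, S:0, T:8, U:0, V:1/2, W:0, X:0.
R has the largest value, 19/2, making it the main broker — the node through which the most shortest paths run.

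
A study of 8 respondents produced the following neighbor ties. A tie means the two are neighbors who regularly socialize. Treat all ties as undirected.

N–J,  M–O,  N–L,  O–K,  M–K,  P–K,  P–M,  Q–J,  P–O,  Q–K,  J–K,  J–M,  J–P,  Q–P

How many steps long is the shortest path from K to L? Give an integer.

3

One shortest route is K – J – N – L, which uses 3 edges, and at distance 2 from K we only reach {N}, which does not include L. So d(K,L) = 3.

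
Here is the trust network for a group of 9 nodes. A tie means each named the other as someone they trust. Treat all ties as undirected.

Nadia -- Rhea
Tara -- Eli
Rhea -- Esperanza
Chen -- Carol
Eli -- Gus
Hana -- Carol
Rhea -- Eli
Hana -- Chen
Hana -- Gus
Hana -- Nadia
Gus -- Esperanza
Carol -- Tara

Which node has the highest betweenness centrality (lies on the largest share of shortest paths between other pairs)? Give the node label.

Hana

Unnormalized betweenness of each node: Carol:3, Chen:0, Eli:9/2, Esperanza:1/2, Gus:11/2, Hana:19/2, Nadia:5/2, Rhea:7/2, Tara:2.
Hana has the largest value, 19/2, making it the main broker — the node through which the most shortest paths run.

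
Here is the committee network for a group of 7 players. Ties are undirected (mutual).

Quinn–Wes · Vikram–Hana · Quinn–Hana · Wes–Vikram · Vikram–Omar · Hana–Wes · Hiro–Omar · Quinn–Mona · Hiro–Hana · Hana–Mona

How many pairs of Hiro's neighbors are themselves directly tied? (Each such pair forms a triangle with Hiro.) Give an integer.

Hiro's neighbors are Hana and Omar, but none of them are tied to each other, so no triangle contains Hiro.

0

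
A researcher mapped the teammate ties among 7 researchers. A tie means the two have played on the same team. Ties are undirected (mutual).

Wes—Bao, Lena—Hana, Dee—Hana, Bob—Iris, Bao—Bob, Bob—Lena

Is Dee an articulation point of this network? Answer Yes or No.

Even without Dee, every remaining node can still reach every other (the residual graph is connected), so Dee is not a cut vertex.

No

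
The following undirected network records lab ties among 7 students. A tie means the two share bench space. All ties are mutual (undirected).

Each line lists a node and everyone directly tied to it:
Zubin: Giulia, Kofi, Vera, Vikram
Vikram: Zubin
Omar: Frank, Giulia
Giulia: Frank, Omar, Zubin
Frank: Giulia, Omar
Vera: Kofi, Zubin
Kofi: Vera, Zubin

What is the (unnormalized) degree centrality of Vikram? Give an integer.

1

Vikram is directly tied to Zubin. That is 1 neighbor, so the degree of Vikram is 1.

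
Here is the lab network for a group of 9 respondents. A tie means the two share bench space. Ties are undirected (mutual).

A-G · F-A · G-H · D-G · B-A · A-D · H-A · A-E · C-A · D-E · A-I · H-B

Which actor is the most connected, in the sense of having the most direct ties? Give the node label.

A

Degrees — A:8, B:2, C:1, D:3, E:2, F:1, G:3, H:3, I:1.
The maximum is 8, attained only by A.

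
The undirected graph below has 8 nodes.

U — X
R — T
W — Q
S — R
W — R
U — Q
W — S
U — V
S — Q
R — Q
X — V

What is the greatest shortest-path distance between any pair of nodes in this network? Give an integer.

4

Eccentricity of each node (its greatest distance to any other): Q:2, R:3, S:3, T:4, U:3, V:4, W:3, X:4.
The maximum eccentricity is 4, realized for instance by the pair T–X via T – R – Q – U – X. So the diameter is 4.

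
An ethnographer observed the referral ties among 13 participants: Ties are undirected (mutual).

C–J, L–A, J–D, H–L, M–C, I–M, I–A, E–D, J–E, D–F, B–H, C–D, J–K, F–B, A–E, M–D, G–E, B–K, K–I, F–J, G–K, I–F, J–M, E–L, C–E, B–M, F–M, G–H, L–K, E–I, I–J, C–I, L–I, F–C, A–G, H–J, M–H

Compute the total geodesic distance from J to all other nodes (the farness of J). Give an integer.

16

Distances from J: A:2, B:2, C:1, D:1, E:1, F:1, G:2, H:1, I:1, K:1, L:2, M:1.
Sum = 2 + 2 + 1 + 1 + 1 + 1 + 2 + 1 + 1 + 1 + 2 + 1 = 16.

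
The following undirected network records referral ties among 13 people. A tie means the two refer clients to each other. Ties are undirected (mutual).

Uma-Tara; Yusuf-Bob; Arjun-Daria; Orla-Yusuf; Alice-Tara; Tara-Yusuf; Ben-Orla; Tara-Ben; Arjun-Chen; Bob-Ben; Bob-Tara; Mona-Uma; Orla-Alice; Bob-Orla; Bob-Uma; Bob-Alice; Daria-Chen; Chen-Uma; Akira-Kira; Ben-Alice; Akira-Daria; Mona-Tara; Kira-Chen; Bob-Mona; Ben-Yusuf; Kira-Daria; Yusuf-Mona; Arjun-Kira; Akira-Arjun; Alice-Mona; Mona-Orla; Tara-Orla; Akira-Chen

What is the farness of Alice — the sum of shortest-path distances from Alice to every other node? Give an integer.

28

Distances from Alice: Akira:4, Arjun:4, Ben:1, Bob:1, Chen:3, Daria:4, Kira:4, Mona:1, Orla:1, Tara:1, Uma:2, Yusuf:2.
Sum = 4 + 4 + 1 + 1 + 3 + 4 + 4 + 1 + 1 + 1 + 2 + 2 = 28.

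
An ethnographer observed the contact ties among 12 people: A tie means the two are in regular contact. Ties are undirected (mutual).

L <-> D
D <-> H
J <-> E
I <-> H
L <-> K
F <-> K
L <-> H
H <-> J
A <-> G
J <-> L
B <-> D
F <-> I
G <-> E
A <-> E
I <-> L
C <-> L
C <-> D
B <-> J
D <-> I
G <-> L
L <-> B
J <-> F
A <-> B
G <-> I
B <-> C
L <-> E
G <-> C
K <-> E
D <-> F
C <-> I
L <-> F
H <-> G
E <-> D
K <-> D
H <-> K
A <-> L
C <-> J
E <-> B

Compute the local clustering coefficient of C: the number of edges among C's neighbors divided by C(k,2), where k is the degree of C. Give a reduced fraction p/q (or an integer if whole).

3/5

C's neighbors: B, D, G, I, J, and L (k = 6).
Possible neighbor pairs: C(6,2) = 15. Edges among them: B–D, B–J, B–L, D–I, D–L, G–I, G–L, I–L, J–L → e = 9.
Clustering(C) = 9/15 = 3/5.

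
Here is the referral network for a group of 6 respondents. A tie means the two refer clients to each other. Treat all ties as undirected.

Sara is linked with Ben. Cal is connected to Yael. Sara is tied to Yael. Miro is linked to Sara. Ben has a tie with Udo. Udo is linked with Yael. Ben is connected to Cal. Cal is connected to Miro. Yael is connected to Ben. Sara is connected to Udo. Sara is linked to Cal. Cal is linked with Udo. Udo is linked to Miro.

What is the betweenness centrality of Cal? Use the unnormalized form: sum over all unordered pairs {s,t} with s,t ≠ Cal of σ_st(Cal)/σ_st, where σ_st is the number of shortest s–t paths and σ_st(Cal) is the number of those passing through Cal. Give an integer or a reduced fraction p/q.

2/3

Pairs whose geodesics pass through Cal — Miro–Yael: 1/3; Miro–Ben: 1/3.
All other pairs contribute 0.
Summing the contributions gives betweenness(Cal) = 2/3.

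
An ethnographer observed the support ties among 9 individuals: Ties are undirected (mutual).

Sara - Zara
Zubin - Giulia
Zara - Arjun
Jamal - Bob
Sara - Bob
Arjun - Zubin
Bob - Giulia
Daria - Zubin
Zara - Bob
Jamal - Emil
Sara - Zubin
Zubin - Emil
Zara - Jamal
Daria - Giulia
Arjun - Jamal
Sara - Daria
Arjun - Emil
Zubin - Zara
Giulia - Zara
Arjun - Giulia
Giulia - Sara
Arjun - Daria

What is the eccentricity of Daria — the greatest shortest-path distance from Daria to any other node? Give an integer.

Distances from Daria: Arjun:1, Bob:2, Emil:2, Giulia:1, Jamal:2, Sara:1, Zara:2, Zubin:1.
The largest is 2 (to Emil, Zara, Jamal, and Bob), so the eccentricity of Daria is 2.

2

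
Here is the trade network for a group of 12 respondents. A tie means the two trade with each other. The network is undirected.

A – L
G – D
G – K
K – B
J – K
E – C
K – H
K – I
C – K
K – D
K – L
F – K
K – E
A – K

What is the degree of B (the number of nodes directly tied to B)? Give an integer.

B is directly tied to K. That is 1 neighbor, so the degree of B is 1.

1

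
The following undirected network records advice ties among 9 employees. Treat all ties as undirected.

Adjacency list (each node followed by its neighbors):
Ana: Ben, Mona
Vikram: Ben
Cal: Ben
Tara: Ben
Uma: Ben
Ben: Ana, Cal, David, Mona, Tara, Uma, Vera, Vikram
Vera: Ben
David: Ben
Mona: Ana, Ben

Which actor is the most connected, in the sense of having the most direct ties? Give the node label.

Degrees — Ana:2, Ben:8, Cal:1, David:1, Mona:2, Tara:1, Uma:1, Vera:1, Vikram:1.
The maximum is 8, attained only by Ben.

Ben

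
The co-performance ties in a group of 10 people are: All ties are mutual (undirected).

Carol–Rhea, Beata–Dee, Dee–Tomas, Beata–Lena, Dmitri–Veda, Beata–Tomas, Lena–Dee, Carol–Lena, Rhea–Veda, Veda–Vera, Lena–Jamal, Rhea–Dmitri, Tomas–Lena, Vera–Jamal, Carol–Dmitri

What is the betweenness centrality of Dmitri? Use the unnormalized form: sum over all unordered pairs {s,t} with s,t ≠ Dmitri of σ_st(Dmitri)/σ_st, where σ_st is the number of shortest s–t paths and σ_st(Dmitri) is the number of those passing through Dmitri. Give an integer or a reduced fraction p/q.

Pairs whose geodesics pass through Dmitri — Carol–Vera: 1/3; Carol–Veda: 1/2; Veda–Beata: 1/3; Veda–Tomas: 1/3; Veda–Lena: 1/3; Veda–Dee: 1/3.
All other pairs contribute 0.
Summing the contributions gives betweenness(Dmitri) = 13/6.

13/6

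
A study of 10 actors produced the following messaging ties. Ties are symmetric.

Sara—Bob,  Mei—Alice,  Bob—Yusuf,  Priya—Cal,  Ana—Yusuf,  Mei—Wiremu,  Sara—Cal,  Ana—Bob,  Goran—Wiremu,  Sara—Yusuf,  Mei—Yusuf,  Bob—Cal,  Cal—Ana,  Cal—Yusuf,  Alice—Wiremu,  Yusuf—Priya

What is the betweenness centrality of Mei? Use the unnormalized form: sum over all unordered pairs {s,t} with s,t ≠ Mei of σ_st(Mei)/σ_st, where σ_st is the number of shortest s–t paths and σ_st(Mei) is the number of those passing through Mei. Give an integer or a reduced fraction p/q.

18

Pairs whose geodesics pass through Mei — Yusuf–Alice: 1; Yusuf–Goran: 1; Yusuf–Wiremu: 1; Cal–Alice: 1; Cal–Goran: 1; Cal–Wiremu: 1; Ana–Alice: 1; Ana–Goran: 1; Ana–Wiremu: 1; Sara–Alice: 1; Sara–Goran: 1; Sara–Wiremu: 1; Priya–Alice: 1; Priya–Goran: 1 … (+4 more pairs).
All other pairs contribute 0.
Summing the contributions gives betweenness(Mei) = 18.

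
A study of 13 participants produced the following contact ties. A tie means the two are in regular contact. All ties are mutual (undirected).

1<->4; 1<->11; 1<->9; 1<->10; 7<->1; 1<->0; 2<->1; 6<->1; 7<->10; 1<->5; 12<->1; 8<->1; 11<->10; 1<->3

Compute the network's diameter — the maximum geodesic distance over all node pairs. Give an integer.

2

Eccentricity of each node (its greatest distance to any other): 0:2, 1:1, 2:2, 3:2, 4:2, 5:2, 6:2, 7:2, 8:2, 9:2, 10:2, 11:2, 12:2.
The maximum eccentricity is 2, realized for instance by the pair 10–2 via 10 – 1 – 2. So the diameter is 2.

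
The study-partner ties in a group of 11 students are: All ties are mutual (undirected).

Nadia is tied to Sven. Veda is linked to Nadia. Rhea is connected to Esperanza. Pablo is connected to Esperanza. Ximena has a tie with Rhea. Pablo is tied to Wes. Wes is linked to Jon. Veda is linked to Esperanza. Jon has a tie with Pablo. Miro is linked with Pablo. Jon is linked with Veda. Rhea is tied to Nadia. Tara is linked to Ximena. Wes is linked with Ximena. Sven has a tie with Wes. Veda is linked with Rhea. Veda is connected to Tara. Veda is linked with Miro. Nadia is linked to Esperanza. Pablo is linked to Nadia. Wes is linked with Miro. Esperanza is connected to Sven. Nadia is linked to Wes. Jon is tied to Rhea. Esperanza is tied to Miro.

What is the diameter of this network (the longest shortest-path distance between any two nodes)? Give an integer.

Eccentricity of each node (its greatest distance to any other): Esperanza:2, Jon:2, Miro:2, Nadia:2, Pablo:3, Rhea:2, Sven:3, Tara:3, Veda:2, Wes:2, Ximena:2.
The maximum eccentricity is 3, realized for instance by the pair Tara–Sven via Tara – Veda – Nadia – Sven. So the diameter is 3.

3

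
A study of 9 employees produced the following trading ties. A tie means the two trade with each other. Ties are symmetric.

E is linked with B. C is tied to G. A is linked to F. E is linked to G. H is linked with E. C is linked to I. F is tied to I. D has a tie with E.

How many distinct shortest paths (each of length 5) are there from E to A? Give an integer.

1

The shortest distance is 5, and the only length-5 path is E–G–C–I–F–A. So there is exactly 1 shortest path.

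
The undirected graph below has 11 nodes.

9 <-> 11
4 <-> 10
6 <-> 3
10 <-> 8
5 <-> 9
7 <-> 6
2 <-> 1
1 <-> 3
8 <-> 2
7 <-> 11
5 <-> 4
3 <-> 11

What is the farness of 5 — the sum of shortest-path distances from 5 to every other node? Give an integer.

Distances from 5: 1:4, 2:4, 3:3, 4:1, 6:4, 7:3, 8:3, 9:1, 10:2, 11:2.
Sum = 4 + 4 + 3 + 1 + 4 + 3 + 3 + 1 + 2 + 2 = 27.

27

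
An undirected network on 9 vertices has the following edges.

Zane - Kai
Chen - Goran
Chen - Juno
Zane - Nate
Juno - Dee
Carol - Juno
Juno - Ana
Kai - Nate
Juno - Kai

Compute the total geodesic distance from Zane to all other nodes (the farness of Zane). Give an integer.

20

Distances from Zane: Ana:3, Carol:3, Chen:3, Dee:3, Goran:4, Juno:2, Kai:1, Nate:1.
Sum = 3 + 3 + 3 + 3 + 4 + 2 + 1 + 1 = 20.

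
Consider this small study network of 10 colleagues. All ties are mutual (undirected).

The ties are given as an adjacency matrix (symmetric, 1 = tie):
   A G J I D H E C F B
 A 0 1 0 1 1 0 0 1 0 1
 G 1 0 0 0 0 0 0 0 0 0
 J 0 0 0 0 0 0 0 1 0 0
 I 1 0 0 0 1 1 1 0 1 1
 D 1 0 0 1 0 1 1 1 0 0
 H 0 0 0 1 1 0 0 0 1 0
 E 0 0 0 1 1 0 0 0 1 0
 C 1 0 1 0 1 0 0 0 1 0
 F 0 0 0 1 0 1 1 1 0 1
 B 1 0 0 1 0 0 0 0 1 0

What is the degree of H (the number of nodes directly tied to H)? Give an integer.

3

H is directly tied to D, F, and I. That is 3 neighbors, so the degree of H is 3.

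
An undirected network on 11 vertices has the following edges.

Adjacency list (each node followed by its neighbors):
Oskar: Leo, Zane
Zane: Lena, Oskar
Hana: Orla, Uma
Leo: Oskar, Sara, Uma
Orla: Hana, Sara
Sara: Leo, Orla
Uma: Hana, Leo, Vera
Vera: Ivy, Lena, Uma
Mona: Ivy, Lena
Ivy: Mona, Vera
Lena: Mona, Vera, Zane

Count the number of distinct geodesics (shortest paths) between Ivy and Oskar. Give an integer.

The shortest distance is 4. The length-4 paths are: Ivy–Vera–Lena–Zane–Oskar; Ivy–Mona–Lena–Zane–Oskar; Ivy–Vera–Uma–Leo–Oskar.
That gives 3 distinct shortest paths.

3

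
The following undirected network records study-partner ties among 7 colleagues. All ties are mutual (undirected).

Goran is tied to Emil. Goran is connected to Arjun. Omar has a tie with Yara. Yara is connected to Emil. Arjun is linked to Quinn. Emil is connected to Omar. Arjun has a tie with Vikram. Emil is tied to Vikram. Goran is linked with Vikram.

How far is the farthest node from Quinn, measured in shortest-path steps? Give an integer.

4

Distances from Quinn: Arjun:1, Emil:3, Goran:2, Omar:4, Vikram:2, Yara:4.
The largest is 4 (to Yara and Omar), so the eccentricity of Quinn is 4.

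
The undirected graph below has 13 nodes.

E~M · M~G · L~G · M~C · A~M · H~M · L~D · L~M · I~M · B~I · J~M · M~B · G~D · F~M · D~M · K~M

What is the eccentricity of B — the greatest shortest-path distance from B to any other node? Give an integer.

Distances from B: A:2, C:2, D:2, E:2, F:2, G:2, H:2, I:1, J:2, K:2, L:2, M:1.
The largest is 2 (to H, J, A, D, G, E, F, L, C, and K), so the eccentricity of B is 2.

2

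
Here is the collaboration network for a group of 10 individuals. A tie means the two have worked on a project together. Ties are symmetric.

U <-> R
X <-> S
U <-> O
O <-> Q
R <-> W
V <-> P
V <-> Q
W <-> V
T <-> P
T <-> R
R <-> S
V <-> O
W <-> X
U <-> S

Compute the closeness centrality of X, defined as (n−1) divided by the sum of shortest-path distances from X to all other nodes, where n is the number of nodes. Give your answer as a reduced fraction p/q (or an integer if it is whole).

Distances from X: O:3, P:3, Q:3, R:2, S:1, T:3, U:2, V:2, W:1. Sum = 20.
n = 10, so closeness = 9/20.

9/20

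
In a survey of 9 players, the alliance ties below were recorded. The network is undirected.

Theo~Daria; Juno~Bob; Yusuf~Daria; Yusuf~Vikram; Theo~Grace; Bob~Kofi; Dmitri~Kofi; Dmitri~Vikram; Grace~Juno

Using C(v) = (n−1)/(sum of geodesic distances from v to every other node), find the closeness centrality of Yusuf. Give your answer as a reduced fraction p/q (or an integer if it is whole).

Distances from Yusuf: Bob:4, Daria:1, Dmitri:2, Grace:3, Juno:4, Kofi:3, Theo:2, Vikram:1. Sum = 20.
n = 9, so closeness = 8/20 = 2/5.

2/5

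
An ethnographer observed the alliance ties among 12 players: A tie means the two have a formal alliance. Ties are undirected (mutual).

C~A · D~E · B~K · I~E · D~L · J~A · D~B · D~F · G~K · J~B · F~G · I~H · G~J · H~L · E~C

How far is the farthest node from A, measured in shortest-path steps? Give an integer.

4

Distances from A: B:2, C:1, D:3, E:2, F:3, G:2, H:4, I:3, J:1, K:3, L:4.
The largest is 4 (to L and H), so the eccentricity of A is 4.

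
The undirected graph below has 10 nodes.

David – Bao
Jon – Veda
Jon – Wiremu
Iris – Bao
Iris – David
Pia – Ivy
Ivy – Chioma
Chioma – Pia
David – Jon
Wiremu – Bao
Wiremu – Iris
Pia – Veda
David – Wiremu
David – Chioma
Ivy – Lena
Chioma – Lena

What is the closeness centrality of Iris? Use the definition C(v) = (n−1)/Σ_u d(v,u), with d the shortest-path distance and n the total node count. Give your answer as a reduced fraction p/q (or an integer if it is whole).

Distances from Iris: Bao:1, Chioma:2, David:1, Ivy:3, Jon:2, Lena:3, Pia:3, Veda:3, Wiremu:1. Sum = 19.
n = 10, so closeness = 9/19.

9/19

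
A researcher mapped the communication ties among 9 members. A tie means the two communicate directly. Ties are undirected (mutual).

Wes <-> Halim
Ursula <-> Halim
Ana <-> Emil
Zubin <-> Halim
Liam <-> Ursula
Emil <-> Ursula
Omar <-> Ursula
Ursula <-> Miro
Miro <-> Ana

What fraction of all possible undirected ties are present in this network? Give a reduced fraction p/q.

1/4

There are 9 edges and 9 nodes, so the maximum possible is C(9,2) = 36.
Density = 9/36 = 1/4.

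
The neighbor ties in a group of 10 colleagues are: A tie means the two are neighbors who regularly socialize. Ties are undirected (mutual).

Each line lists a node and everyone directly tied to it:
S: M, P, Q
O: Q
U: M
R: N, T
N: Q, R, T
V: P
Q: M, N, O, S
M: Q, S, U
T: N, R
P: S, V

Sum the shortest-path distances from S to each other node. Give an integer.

Distances from S: M:1, N:2, O:2, P:1, Q:1, R:3, T:3, U:2, V:2.
Sum = 1 + 2 + 2 + 1 + 1 + 3 + 3 + 2 + 2 = 17.

17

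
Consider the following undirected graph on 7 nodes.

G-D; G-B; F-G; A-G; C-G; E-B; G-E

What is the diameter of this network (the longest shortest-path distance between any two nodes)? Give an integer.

2

Eccentricity of each node (its greatest distance to any other): A:2, B:2, C:2, D:2, E:2, F:2, G:1.
The maximum eccentricity is 2, realized for instance by the pair C–D via C – G – D. So the diameter is 2.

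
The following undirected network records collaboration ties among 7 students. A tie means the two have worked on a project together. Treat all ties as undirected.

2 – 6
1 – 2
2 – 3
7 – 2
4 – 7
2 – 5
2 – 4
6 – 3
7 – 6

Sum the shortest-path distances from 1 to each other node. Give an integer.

11

Distances from 1: 2:1, 3:2, 4:2, 5:2, 6:2, 7:2.
Sum = 1 + 2 + 2 + 2 + 2 + 2 = 11.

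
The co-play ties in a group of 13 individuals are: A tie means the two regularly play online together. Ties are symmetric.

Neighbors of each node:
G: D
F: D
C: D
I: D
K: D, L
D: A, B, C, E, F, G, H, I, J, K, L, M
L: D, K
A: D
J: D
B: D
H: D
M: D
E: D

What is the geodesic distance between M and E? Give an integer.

2

One shortest route is M – D – E, which uses 2 edges, and M and E are not directly tied, so nothing shorter exists. So d(M,E) = 2.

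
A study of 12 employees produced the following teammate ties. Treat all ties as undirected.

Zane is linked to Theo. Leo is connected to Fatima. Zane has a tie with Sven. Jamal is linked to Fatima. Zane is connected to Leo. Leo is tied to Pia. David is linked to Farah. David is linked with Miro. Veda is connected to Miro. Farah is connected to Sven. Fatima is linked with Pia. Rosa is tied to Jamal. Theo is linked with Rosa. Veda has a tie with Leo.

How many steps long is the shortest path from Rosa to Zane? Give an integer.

2

One shortest route is Rosa – Theo – Zane, which uses 2 edges, and Rosa and Zane are not directly tied, so nothing shorter exists. So d(Rosa,Zane) = 2.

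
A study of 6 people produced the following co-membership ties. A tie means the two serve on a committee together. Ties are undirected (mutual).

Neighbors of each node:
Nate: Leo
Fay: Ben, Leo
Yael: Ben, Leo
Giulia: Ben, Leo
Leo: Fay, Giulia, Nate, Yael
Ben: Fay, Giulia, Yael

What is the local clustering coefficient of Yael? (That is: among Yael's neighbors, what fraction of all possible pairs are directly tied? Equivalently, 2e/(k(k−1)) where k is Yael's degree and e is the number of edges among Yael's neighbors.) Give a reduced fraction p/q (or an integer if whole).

Yael's neighbors: Ben and Leo (k = 2).
Possible neighbor pairs: C(2,2) = 1. Edges among them: none → e = 0.
Clustering(Yael) = 0/1.

0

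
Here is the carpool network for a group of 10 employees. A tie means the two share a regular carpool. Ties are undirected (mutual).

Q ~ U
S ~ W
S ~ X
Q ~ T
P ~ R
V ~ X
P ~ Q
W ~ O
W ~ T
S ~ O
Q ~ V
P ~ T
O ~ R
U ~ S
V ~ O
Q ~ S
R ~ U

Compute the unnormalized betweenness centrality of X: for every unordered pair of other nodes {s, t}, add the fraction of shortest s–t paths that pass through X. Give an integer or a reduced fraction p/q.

Pairs whose geodesics pass through X — S–V: 1/3.
All other pairs contribute 0.
Summing the contributions gives betweenness(X) = 1/3.

1/3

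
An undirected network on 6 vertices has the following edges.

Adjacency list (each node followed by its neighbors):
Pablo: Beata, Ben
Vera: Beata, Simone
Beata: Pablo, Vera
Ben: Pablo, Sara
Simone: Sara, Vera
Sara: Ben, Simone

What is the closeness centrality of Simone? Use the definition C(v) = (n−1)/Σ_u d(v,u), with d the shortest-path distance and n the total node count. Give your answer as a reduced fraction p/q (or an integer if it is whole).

Distances from Simone: Beata:2, Ben:2, Pablo:3, Sara:1, Vera:1. Sum = 9.
n = 6, so closeness = 5/9.

5/9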